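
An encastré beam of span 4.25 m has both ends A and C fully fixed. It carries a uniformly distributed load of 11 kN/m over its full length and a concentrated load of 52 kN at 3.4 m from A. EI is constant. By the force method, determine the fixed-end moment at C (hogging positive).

M_C = 44.85 kN·m

Take the two fixed-end moments M_A, M_C as redundants; the released structure is the simple span AC.
On the primary (simply-supported) span, the end slopes from the loading are:
  at A: UDL 11: wL³/(24EI) = 35.18/EI
  at C: UDL 11: wL³/(24EI) = 35.18/EI
  at A: point load 52 at a = 3.4: Pab(L + b)/(6LEI) = 30.06/EI
  at C: point load 52 at a = 3.4: Pab(L + a)/(6LEI) = 45.08/EI
  θ_A0 = 65.24/EI,  θ_C0 = 80.27/EI
Flexibility coefficients: a unit moment at one end gives L/(3EI) there and L/(6EI) at the far end, so f₁₁ = f₂₂ = 1.417/EI and f₁₂ = f₂₁ = 0.7083/EI.
Compatibility — zero rotation at each built-in end:
  1.417 M_A + 0.7083 M_C = 65.24
  0.7083 M_A + 1.417 M_C = 80.27
Solving the pair gives M_A = 23.63 kN·m and M_C = 44.85 kN·m (hogging).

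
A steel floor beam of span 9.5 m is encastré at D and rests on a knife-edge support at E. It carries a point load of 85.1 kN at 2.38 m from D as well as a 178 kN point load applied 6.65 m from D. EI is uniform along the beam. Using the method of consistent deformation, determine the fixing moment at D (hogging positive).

M_D = 363.6 kN·m

Take the reaction at E as the redundant and release it; the primary structure is a cantilever fixed at D.
Deflection at E on the released cantilever, summing each load's contribution:
  point load 85.1 at a = 2.38: Pa²(3L − a)/(6EI) = 2098/EI
  point load 178 at a = 6.65: Pa²(3L − a)/(6EI) = 28666/EI
  δ_0 = 30764/EI
Tip deflection under a unit load at E: L³/(3EI) = 285.8/EI.
Compatibility at E: δ_0 − R_E·δ_{EE} = 0, so R_E = 30764/285.8 = 107.6 kN.
Moment equilibrium about D: M_D = Σ(load moments about D) − R_E·L = 1386 − 107.6×9.5 = 363.6 kN·m.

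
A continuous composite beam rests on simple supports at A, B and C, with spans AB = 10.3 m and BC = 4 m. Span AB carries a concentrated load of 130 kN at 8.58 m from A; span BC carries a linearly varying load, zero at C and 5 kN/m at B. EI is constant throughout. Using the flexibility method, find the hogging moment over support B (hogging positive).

Release continuity at B by inserting a hinge; the redundant is the internal moment M_B. The primary structure is two simply-supported spans AB and BC.
Rotations at B on the released spans (each span's end-slope, ×1/EI):
  span AB: point load 130 at a = 8.58: Pab(L + a)/(6LEI) = 586.1/EI
  span BC: triangular load, peak 5: w₀L³/(45EI) = 7.111/EI
  relative rotation θ_0 = (586.1 + 7.111)/EI = 593.2/EI
A unit hogging moment at B produces rotation L₁/(3EI) + L₂/(3EI) = 4.767/EI.
Slope continuity at B: θ_0 = M_B·4.767/EI, so M_B = 593.2/4.767 = 124.5 kN·m (hogging).

M_B = 124.5 kN·m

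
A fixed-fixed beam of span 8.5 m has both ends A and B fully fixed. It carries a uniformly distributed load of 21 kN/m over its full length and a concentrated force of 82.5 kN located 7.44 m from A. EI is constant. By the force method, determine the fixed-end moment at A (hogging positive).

M_A = 136 kN·m

Release both end moments; the primary structure is a simply-supported span AB with redundants M_A and M_B.
Simple-span end rotations at A and B under the given loads:
  at A: UDL 21: wL³/(24EI) = 537.4/EI
  at B: UDL 21: wL³/(24EI) = 537.4/EI
  at A: point load 82.5 at a = 7.44: Pab(L + b)/(6LEI) = 122/EI
  at B: point load 82.5 at a = 7.44: Pab(L + a)/(6LEI) = 203.4/EI
  θ_A0 = 659.3/EI,  θ_B0 = 740.7/EI
Flexibility coefficients: a unit moment at one end gives L/(3EI) there and L/(6EI) at the far end, so f₁₁ = f₂₂ = 2.833/EI and f₁₂ = f₂₁ = 1.417/EI.
Compatibility — zero rotation at each built-in end:
  2.833 M_A + 1.417 M_B = 659.3
  1.417 M_A + 2.833 M_B = 740.7
Solving the pair gives M_A = 136 kN·m and M_B = 193.4 kN·m (hogging).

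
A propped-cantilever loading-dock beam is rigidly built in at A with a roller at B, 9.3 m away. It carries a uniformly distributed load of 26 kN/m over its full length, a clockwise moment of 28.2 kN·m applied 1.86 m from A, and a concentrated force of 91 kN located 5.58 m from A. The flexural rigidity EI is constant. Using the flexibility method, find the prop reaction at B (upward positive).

R_B = 131.6 kN

Release the roller at B. Primary structure: cantilever fixed at A.
Primary-structure tip deflection at B by superposition:
  UDL 26: wL⁴/(8EI) = 24312/EI
  clockwise couple 28.2 at a = 1.86: M₀a(2L − a)/(2EI) = 439/EI
  point load 91 at a = 5.58: Pa²(3L − a)/(6EI) = 10540/EI
  δ_0 = 35291/EI
Tip deflection under a unit load at B: L³/(3EI) = 268.1/EI.
Compatibility at B: δ_0 − R_B·δ_{BB} = 0, so R_B = 35291/268.1 = 131.6 kN.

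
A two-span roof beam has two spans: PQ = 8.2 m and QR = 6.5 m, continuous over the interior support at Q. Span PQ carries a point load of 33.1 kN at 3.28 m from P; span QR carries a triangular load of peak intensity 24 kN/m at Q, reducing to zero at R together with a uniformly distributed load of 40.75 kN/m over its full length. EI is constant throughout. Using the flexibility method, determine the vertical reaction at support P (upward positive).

R_P = 1.508 kN

Release continuity at Q by inserting a hinge; the redundant is the internal moment M_Q. The primary structure is two simply-supported spans PQ and QR.
End slopes at the hinge Q, treating each span as simply supported:
  span PQ: point load 33.1 at a = 3.28: Pab(L + a)/(6LEI) = 124.6/EI
  span QR: triangular load, peak 24: w₀L³/(45EI) = 146.5/EI
  span QR: UDL 40.75: wL³/(24EI) = 466.3/EI
  relative rotation θ_0 = (124.6 + 612.8)/EI = 737.4/EI
A unit hogging moment at Q produces rotation L₁/(3EI) + L₂/(3EI) = 4.9/EI.
Slope continuity at Q: θ_0 = M_Q·4.9/EI, so M_Q = 737.4/4.9 = 150.5 kN·m (hogging).
Span PQ, ΣM about P with M_Q applied at Q: R_Q^{PQ}·8.2 = 108.6 + 150.5, so R_Q^{PQ} = 31.59 kN and R_P = 33.1 − 31.59 = 1.508 kN.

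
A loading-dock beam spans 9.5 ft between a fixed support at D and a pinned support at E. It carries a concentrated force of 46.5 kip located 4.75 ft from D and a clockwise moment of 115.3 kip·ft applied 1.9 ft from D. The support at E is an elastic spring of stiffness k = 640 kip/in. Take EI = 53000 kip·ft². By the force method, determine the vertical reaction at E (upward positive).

R_E = 20.59 kip

Choose R_E as the redundant. The primary structure is the cantilever fixed at D.
Downward deflection at the released point E due to the loads:
  point load 46.5 at a = 4.75: Pa²(3L − a)/(6EI) = 4153/EI
  clockwise couple 115.3 at a = 1.9: M₀a(2L − a)/(2EI) = 1873/EI
  δ_0 = 6026/EI
Flexibility coefficient — unit upward force at E: δ_{EE} = L³/(3EI) = 285.8/EI.
With EI = 53000 kip·ft²: δ_0 = 0.1137 ft and δ_{EE} = 0.005392 ft/kip.
Compatibility — the spring shortens by R_E/k under the reaction it provides: δ_0 − R_E·δ_{EE} = R_E/k. With 1/k = 1/(640×12) ft/kip = 0.00013 ft/kip, R_E = δ_0 / (δ_{EE} + 1/k) = 0.1137 / (0.005392 + 0.00013) = 20.59 kip.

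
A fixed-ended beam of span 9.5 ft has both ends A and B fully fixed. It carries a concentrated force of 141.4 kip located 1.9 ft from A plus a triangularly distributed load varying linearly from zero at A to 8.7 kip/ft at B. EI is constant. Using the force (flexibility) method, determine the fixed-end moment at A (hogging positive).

Take the two fixed-end moments M_A, M_B as redundants; the released structure is the simple span AB.
End rotations of the released simple span under the applied load (×1/EI):
  at A: point load 141.4 at a = 1.9: Pab(L + b)/(6LEI) = 612.5/EI
  at B: point load 141.4 at a = 1.9: Pab(L + a)/(6LEI) = 408.4/EI
  at A: triangular load, peak 8.7: 7w₀L³/(360EI) = 145/EI
  at B: triangular load, peak 8.7: w₀L³/(45EI) = 165.8/EI
  θ_A0 = 757.6/EI,  θ_B0 = 574.1/EI
Flexibility coefficients: a unit moment at one end gives L/(3EI) there and L/(6EI) at the far end, so f₁₁ = f₂₂ = 3.167/EI and f₁₂ = f₂₁ = 1.583/EI.
Compatibility — zero rotation at each built-in end:
  3.167 M_A + 1.583 M_B = 757.6
  1.583 M_A + 3.167 M_B = 574.1
Solving the pair gives M_A = 198.1 kip·ft and M_B = 82.24 kip·ft (hogging).

M_A = 198.1 kip·ft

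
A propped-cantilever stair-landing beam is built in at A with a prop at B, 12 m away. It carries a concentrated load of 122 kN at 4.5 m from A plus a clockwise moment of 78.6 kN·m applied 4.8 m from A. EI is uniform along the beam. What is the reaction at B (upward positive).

R_B = 28.81 kN

Remove the prop at B; the released (primary) structure is a cantilever built in at A.
Primary-structure tip deflection at B by superposition:
  point load 122 at a = 4.5: Pa²(3L − a)/(6EI) = 12970/EI
  clockwise couple 78.6 at a = 4.8: M₀a(2L − a)/(2EI) = 3622/EI
  δ_0 = 16592/EI
Flexibility coefficient — unit upward force at B: δ_{BB} = L³/(3EI) = 576/EI.
The prop prevents deflection at B: R_B = δ_0/δ_{BB} = 16592/576 = 28.81 kN.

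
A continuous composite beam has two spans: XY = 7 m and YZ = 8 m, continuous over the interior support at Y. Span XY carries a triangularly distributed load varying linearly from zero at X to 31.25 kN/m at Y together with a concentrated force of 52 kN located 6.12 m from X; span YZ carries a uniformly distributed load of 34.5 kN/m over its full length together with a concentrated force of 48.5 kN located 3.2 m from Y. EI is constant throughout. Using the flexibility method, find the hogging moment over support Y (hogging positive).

Insert a hinge at Y; M_Y is the redundant, and each span becomes simply supported.
Discontinuity in slope at Y on the released structure — sum the simple-span end rotations:
  span XY: triangular load, peak 31.25: w₀L³/(45EI) = 238.2/EI
  span XY: point load 52 at a = 6.12: Pab(L + a)/(6LEI) = 87.48/EI
  span YZ: UDL 34.5: wL³/(24EI) = 736/EI
  span YZ: point load 48.5 at a = 3.2: Pab(L + b)/(6LEI) = 198.7/EI
  relative rotation θ_0 = (325.7 + 934.7)/EI = 1260/EI
A unit hogging moment at Y produces rotation L₁/(3EI) + L₂/(3EI) = 5/EI.
Slope continuity at Y: θ_0 = M_Y·5/EI, so M_Y = 1260/5 = 252.1 kN·m (hogging).

M_Y = 252.1 kN·m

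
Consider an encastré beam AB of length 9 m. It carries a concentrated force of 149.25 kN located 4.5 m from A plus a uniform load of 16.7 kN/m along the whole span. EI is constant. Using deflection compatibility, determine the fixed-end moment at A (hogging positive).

Release both end moments; the primary structure is a simply-supported span AB with redundants M_A and M_B.
On the primary (simply-supported) span, the end slopes from the loading are:
  at A: point load 149.25 at a = 4.5: Pab(L + b)/(6LEI) = 755.6/EI
  at B: point load 149.25 at a = 4.5: Pab(L + a)/(6LEI) = 755.6/EI
  at A: UDL 16.7: wL³/(24EI) = 507.3/EI
  at B: UDL 16.7: wL³/(24EI) = 507.3/EI
  θ_A0 = 1263/EI,  θ_B0 = 1263/EI
Flexibility coefficients: a unit moment at one end gives L/(3EI) there and L/(6EI) at the far end, so f₁₁ = f₂₂ = 3/EI and f₁₂ = f₂₁ = 1.5/EI.
Compatibility — zero rotation at each built-in end:
  3 M_A + 1.5 M_B = 1263
  1.5 M_A + 3 M_B = 1263
Solving the pair gives M_A = 280.6 kN·m and M_B = 280.6 kN·m (hogging).

M_A = 280.6 kN·m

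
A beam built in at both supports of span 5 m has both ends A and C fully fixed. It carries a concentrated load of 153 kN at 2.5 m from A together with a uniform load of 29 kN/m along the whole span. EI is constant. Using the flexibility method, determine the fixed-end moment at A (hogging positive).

Take the two fixed-end moments M_A, M_C as redundants; the released structure is the simple span AC.
Simple-span end rotations at A and C under the given loads:
  at A: point load 153 at a = 2.5: Pab(L + b)/(6LEI) = 239.1/EI
  at C: point load 153 at a = 2.5: Pab(L + a)/(6LEI) = 239.1/EI
  at A: UDL 29: wL³/(24EI) = 151/EI
  at C: UDL 29: wL³/(24EI) = 151/EI
  θ_A0 = 390.1/EI,  θ_C0 = 390.1/EI
Flexibility coefficients: a unit moment at one end gives L/(3EI) there and L/(6EI) at the far end, so f₁₁ = f₂₂ = 1.667/EI and f₁₂ = f₂₁ = 0.8333/EI.
Compatibility — zero rotation at each built-in end:
  1.667 M_A + 0.8333 M_C = 390.1
  0.8333 M_A + 1.667 M_C = 390.1
Solving the pair gives M_A = 156 kN·m and M_C = 156 kN·m (hogging).

M_A = 156 kN·m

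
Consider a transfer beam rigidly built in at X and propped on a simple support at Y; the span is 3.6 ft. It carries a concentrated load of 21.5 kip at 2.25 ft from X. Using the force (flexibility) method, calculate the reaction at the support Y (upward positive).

R_Y = 9.973 kip

Remove the prop at Y; the released (primary) structure is a cantilever built in at X.
Downward deflection at the released point Y due to the loads:
  point load 21.5 at a = 2.25: Pa²(3L − a)/(6EI) = 155.1/EI
Tip deflection under a unit load at Y: L³/(3EI) = 15.55/EI.
Compatibility at Y: δ_0 − R_Y·δ_{YY} = 0, so R_Y = 155.1/15.55 = 9.973 kip.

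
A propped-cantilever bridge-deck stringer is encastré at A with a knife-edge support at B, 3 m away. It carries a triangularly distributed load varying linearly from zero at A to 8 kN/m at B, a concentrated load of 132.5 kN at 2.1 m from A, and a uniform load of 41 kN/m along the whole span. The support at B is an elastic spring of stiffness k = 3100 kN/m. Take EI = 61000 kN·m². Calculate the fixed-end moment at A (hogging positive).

M_A = 366.8 kN·m

Take the reaction at B as the redundant and release it; the primary structure is a cantilever fixed at A.
Downward deflection at the released point B due to the loads:
  triangular load, peak 8 at the free end: 11w₀L⁴/(120EI) = 59.4/EI
  point load 132.5 at a = 2.1: Pa²(3L − a)/(6EI) = 672/EI
  UDL 41: wL⁴/(8EI) = 415.1/EI
  δ_0 = 1146/EI
Flexibility coefficient — unit upward force at B: δ_{BB} = L³/(3EI) = 9/EI.
With EI = 61000 kN·m²: δ_0 = 0.018795 m and δ_{BB} = 0.000148 m/kN.
Compatibility — the spring shortens by R_B/k under the reaction it provides: δ_0 − R_B·δ_{BB} = R_B/k. With 1/k = 0.000323 m/kN, R_B = δ_0 / (δ_{BB} + 1/k) = 0.018795 / (0.000148 + 0.000323) = 39.98 kN.
Moment equilibrium about A: M_A = Σ(load moments about A) − R_B·L = 486.8 − 39.98×3 = 366.8 kN·m.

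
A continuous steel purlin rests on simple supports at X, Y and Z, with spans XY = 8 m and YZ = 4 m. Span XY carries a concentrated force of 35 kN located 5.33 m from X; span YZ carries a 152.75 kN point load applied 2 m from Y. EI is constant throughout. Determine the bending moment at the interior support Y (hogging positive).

M_Y = 72.77 kN·m

Insert a hinge at Y; M_Y is the redundant, and each span becomes simply supported.
End slopes at the hinge Y, treating each span as simply supported:
  span XY: point load 35 at a = 5.33: Pab(L + a)/(6LEI) = 138.3/EI
  span YZ: point load 152.75 at a = 2: Pab(L + b)/(6LEI) = 152.8/EI
  relative rotation θ_0 = (138.3 + 152.8)/EI = 291.1/EI
A unit hogging moment at Y produces rotation L₁/(3EI) + L₂/(3EI) = 4/EI.
Slope continuity at Y: θ_0 = M_Y·4/EI, so M_Y = 291.1/4 = 72.77 kN·m (hogging).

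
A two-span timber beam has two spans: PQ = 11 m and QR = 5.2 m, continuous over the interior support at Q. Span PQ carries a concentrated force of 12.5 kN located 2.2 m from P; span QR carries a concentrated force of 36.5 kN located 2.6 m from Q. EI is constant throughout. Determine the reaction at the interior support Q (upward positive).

Take M_Q as the redundant. Released structure: two simple spans PQ and QR with a hinge at Q.
Rotations at Q on the released spans (each span's end-slope, ×1/EI):
  span PQ: point load 12.5 at a = 2.2: Pab(L + a)/(6LEI) = 48.4/EI
  span QR: point load 36.5 at a = 2.6: Pab(L + b)/(6LEI) = 61.69/EI
  relative rotation θ_0 = (48.4 + 61.69)/EI = 110.1/EI
A unit hogging moment at Q produces rotation L₁/(3EI) + L₂/(3EI) = 5.4/EI.
Compatibility: M_Q·(L₁+L₂)/(3EI) = θ_0, giving M_Q = 20.39 kN·m (hogging).
Span PQ, ΣM about P with M_Q applied at Q: R_Q^{PQ}·11 = 27.5 + 20.39, so R_Q^{PQ} = 4.353 kN and R_P = 12.5 − 4.353 = 8.147 kN.
Span QR, ΣM about R: R_Q^{QR}·5.2 = 94.9 + 20.39, so R_Q^{QR} = 22.17 kN and R_R = 36.5 − 22.17 = 14.33 kN.
R_Q = 4.353 + 22.17 = 26.52 kN.

R_Q = 26.52 kN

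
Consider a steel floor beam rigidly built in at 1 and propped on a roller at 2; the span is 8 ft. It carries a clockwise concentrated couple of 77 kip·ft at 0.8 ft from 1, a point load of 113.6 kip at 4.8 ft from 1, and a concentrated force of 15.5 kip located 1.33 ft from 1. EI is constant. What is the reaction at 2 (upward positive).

R_2 = 52.43 kip

Remove the prop at 2; the released (primary) structure is a cantilever built in at 1.
Primary-structure tip deflection at 2 by superposition:
  clockwise couple 77 at a = 0.8: M₀a(2L − a)/(2EI) = 468.2/EI
  point load 113.6 at a = 4.8: Pa²(3L − a)/(6EI) = 8376/EI
  point load 15.5 at a = 1.33: Pa²(3L − a)/(6EI) = 103.6/EI
  δ_0 = 8947/EI
Flexibility coefficient — unit upward force at 2: δ_{22} = L³/(3EI) = 170.7/EI.
Compatibility at 2: δ_0 − R_2·δ_{22} = 0, so R_2 = 8947/170.7 = 52.43 kip.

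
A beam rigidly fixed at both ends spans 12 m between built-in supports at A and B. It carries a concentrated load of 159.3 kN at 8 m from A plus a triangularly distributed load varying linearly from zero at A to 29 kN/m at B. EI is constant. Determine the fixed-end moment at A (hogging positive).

M_A = 280.8 kN·m

Take the two fixed-end moments M_A, M_B as redundants; the released structure is the simple span AB.
End rotations of the released simple span under the applied load (×1/EI):
  at A: point load 159.3 at a = 8: Pab(L + b)/(6LEI) = 1133/EI
  at B: point load 159.3 at a = 8: Pab(L + a)/(6LEI) = 1416/EI
  at A: triangular load, peak 29: 7w₀L³/(360EI) = 974.4/EI
  at B: triangular load, peak 29: w₀L³/(45EI) = 1114/EI
  θ_A0 = 2107/EI,  θ_B0 = 2530/EI
Flexibility coefficients: a unit moment at one end gives L/(3EI) there and L/(6EI) at the far end, so f₁₁ = f₂₂ = 4/EI and f₁₂ = f₂₁ = 2/EI.
Compatibility — zero rotation at each built-in end:
  4 M_A + 2 M_B = 2107
  2 M_A + 4 M_B = 2530
Solving the pair gives M_A = 280.8 kN·m and M_B = 492 kN·m (hogging).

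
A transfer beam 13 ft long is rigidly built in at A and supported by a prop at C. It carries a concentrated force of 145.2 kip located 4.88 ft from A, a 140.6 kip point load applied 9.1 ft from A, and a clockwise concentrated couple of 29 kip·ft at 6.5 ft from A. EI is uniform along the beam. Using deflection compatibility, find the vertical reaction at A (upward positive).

R_A = 177.2 kip

Take the reaction at C as the redundant and release it; the primary structure is a cantilever fixed at A.
Deflection at C on the released cantilever, summing each load's contribution:
  point load 145.2 at a = 4.88: Pa²(3L − a)/(6EI) = 19664/EI
  point load 140.6 at a = 9.1: Pa²(3L − a)/(6EI) = 58021/EI
  clockwise couple 29 at a = 6.5: M₀a(2L − a)/(2EI) = 1838/EI
  δ_0 = 79523/EI
Tip deflection under a unit load at C: L³/(3EI) = 732.3/EI.
Compatibility at C: δ_0 − R_C·δ_{CC} = 0, so R_C = 79523/732.3 = 108.6 kip.
Vertical equilibrium: R_A = ΣP − R_C = 285.8 − 108.6 = 177.2 kip.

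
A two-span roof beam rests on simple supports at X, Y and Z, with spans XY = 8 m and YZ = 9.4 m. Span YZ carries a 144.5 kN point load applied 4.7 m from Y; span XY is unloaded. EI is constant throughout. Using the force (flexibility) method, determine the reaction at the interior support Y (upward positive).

R_Y = 104.1 kN

Take M_Y as the redundant. Released structure: two simple spans XY and YZ with a hinge at Y.
End slopes at the hinge Y, treating each span as simply supported:
  span YZ: point load 144.5 at a = 4.7: Pab(L + b)/(6LEI) = 798/EI
  relative rotation θ_0 = (0 + 798)/EI = 798/EI
A unit hogging moment at Y produces rotation L₁/(3EI) + L₂/(3EI) = 5.8/EI.
Slope continuity at Y: θ_0 = M_Y·5.8/EI, so M_Y = 798/5.8 = 137.6 kN·m (hogging).
Span XY, ΣM about X with M_Y applied at Y: R_Y^{XY}·8 = 0 + 137.6, so R_Y^{XY} = 17.2 kN and R_X = 0 − 17.2 = -17.2 kN.
Span YZ, ΣM about Z: R_Y^{YZ}·9.4 = 679.1 + 137.6, so R_Y^{YZ} = 86.89 kN and R_Z = 144.5 − 86.89 = 57.61 kN.
R_Y = 17.2 + 86.89 = 104.1 kN.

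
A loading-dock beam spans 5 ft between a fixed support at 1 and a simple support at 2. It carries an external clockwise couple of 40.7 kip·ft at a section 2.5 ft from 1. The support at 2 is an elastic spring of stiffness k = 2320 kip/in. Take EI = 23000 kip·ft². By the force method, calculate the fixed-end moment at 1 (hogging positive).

Remove the prop at 2; the released (primary) structure is a cantilever built in at 1.
Free-end deflection of the primary structure under the applied loading (downward +):
  clockwise couple 40.7 at a = 2.5: M₀a(2L − a)/(2EI) = 381.6/EI
Tip deflection under a unit load at 2: L³/(3EI) = 41.67/EI.
With EI = 23000 kip·ft²: δ_0 = 0.01659 ft and δ_{22} = 0.001812 ft/kip.
Compatibility — the spring shortens by R_2/k under the reaction it provides: δ_0 − R_2·δ_{22} = R_2/k. With 1/k = 1/(2320×12) ft/kip = 0.000036 ft/kip, R_2 = δ_0 / (δ_{22} + 1/k) = 0.01659 / (0.001812 + 0.000036) = 8.979 kip.
Moment equilibrium about 1: M_1 = Σ(load moments about 1) − R_2·L = 40.7 − 8.979×5 = -4.197 kip·ft.

M_1 = -4.197 kip·ft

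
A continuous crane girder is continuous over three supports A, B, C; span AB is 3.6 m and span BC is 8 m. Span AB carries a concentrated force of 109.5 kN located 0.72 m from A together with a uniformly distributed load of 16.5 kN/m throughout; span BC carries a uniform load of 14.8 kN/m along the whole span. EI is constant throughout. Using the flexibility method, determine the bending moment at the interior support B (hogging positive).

Release continuity at B by inserting a hinge; the redundant is the internal moment M_B. The primary structure is two simply-supported spans AB and BC.
End slopes at the hinge B, treating each span as simply supported:
  span AB: point load 109.5 at a = 0.72: Pab(L + a)/(6LEI) = 45.41/EI
  span AB: UDL 16.5: wL³/(24EI) = 32.08/EI
  span BC: UDL 14.8: wL³/(24EI) = 315.7/EI
  relative rotation θ_0 = (77.49 + 315.7)/EI = 393.2/EI
A unit hogging moment at B produces rotation L₁/(3EI) + L₂/(3EI) = 3.867/EI.
Compatibility: M_B·(L₁+L₂)/(3EI) = θ_0, giving M_B = 101.7 kN·m (hogging).

M_B = 101.7 kN·m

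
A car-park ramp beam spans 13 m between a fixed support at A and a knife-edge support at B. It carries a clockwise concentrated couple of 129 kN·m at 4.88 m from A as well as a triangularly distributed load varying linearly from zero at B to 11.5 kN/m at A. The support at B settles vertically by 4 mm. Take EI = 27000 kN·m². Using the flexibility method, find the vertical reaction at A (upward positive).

Choose R_B as the redundant. The primary structure is the cantilever fixed at A.
Primary-structure tip deflection at B by superposition:
  clockwise couple 129 at a = 4.88: M₀a(2L − a)/(2EI) = 6648/EI
  triangular load, peak 11.5 at the fixed end: w₀L⁴/(30EI) = 10948/EI
  δ_0 = 17596/EI
Flexibility coefficient — unit upward force at B: δ_{BB} = L³/(3EI) = 732.3/EI.
With EI = 27000 kN·m²: δ_0 = 0.65171 m and δ_{BB} = 0.027123 m/kN.
Compatibility — the beam at B must follow the support down by 0.004 m: δ_0 − R_B·δ_{BB} = 0.004, so R_B = (0.65171 − 0.004)/0.027123 = 23.88 kN.
Vertical equilibrium: R_A = ΣP − R_B = 74.75 − 23.88 = 50.87 kN.

R_A = 50.87 kN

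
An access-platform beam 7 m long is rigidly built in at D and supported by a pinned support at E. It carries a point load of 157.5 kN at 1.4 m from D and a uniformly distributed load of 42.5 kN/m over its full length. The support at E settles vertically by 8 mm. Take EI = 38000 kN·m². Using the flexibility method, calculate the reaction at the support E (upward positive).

Take the reaction at E as the redundant and release it; the primary structure is a cantilever fixed at D.
Primary-structure tip deflection at E by superposition:
  point load 157.5 at a = 1.4: Pa²(3L − a)/(6EI) = 1008/EI
  UDL 42.5: wL⁴/(8EI) = 12755/EI
  δ_0 = 13764/EI
Flexibility coefficient — unit upward force at E: δ_{EE} = L³/(3EI) = 114.3/EI.
With EI = 38000 kN·m²: δ_0 = 0.3622 m and δ_{EE} = 0.003009 m/kN.
Compatibility — the beam at E must follow the support down by 0.008 m: δ_0 − R_E·δ_{EE} = 0.008, so R_E = (0.3622 − 0.008)/0.003009 = 117.7 kN.

R_E = 117.7 kN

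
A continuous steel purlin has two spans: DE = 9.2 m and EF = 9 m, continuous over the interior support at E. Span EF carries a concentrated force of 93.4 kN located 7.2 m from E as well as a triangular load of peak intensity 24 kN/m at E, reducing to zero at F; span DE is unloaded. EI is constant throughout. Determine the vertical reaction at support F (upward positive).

R_F = 99.17 kN

Take M_E as the redundant. Released structure: two simple spans DE and EF with a hinge at E.
End slopes at the hinge E, treating each span as simply supported:
  span EF: point load 93.4 at a = 7.2: Pab(L + b)/(6LEI) = 242.1/EI
  span EF: triangular load, peak 24: w₀L³/(45EI) = 388.8/EI
  relative rotation θ_0 = (0 + 630.9)/EI = 630.9/EI
A unit hogging moment at E produces rotation L₁/(3EI) + L₂/(3EI) = 6.067/EI.
Compatibility: M_E·(L₁+L₂)/(3EI) = θ_0, giving M_E = 104 kN·m (hogging).
Span EF, ΣM about F: R_E^{EF}·9 = 816.1 + 104, so R_E^{EF} = 102.2 kN and R_F = 201.4 − 102.2 = 99.17 kN.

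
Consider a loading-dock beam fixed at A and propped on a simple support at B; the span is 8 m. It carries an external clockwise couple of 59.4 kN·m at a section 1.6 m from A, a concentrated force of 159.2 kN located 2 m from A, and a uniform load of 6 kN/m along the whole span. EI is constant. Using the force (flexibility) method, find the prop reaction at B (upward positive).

Choose R_B as the redundant. The primary structure is the cantilever fixed at A.
Deflection at B on the released cantilever, summing each load's contribution:
  clockwise couple 59.4 at a = 1.6: M₀a(2L − a)/(2EI) = 684.3/EI
  point load 159.2 at a = 2: Pa²(3L − a)/(6EI) = 2335/EI
  UDL 6: wL⁴/(8EI) = 3072/EI
  δ_0 = 6091/EI
Flexibility coefficient — unit upward force at B: δ_{BB} = L³/(3EI) = 170.7/EI.
The prop prevents deflection at B: R_B = δ_0/δ_{BB} = 6091/170.7 = 35.69 kN.

R_B = 35.69 kN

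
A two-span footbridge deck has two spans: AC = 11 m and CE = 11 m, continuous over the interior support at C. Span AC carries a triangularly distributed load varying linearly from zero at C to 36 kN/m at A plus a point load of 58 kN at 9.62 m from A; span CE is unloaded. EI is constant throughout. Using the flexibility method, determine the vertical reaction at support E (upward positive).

Release continuity at C by inserting a hinge; the redundant is the internal moment M_C. The primary structure is two simply-supported spans AC and CE.
End slopes at the hinge C, treating each span as simply supported:
  span AC: triangular load, peak 36: 7w₀L³/(360EI) = 931.7/EI
  span AC: point load 58 at a = 9.62: Pab(L + a)/(6LEI) = 240.6/EI
  relative rotation θ_0 = (1172 + 0)/EI = 1172/EI
A unit hogging moment at C produces rotation L₁/(3EI) + L₂/(3EI) = 7.333/EI.
Compatibility: M_C·(L₁+L₂)/(3EI) = θ_0, giving M_C = 159.9 kN·m (hogging).
Span CE, ΣM about E: R_C^{CE}·11 = 0 + 159.9, so R_C^{CE} = 14.53 kN and R_E = 0 − 14.53 = -14.53 kN.

R_E = -14.53 kN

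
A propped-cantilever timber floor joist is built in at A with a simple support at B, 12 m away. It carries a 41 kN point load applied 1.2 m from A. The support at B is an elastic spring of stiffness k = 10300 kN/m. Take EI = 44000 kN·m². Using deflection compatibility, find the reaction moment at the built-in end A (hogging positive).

M_A = 42.12 kN·m

Release the roller at B. Primary structure: cantilever fixed at A.
Downward deflection at the released point B due to the loads:
  point load 41 at a = 1.2: Pa²(3L − a)/(6EI) = 342.4/EI
Flexibility coefficient — unit upward force at B: δ_{BB} = L³/(3EI) = 576/EI.
With EI = 44000 kN·m²: δ_0 = 0.007783 m and δ_{BB} = 0.013091 m/kN.
Compatibility — the spring shortens by R_B/k under the reaction it provides: δ_0 − R_B·δ_{BB} = R_B/k. With 1/k = 0.000097 m/kN, R_B = δ_0 / (δ_{BB} + 1/k) = 0.007783 / (0.013091 + 0.000097) = 0.5901 kN.
Moment equilibrium about A: M_A = Σ(load moments about A) − R_B·L = 49.2 − 0.5901×12 = 42.12 kN·m.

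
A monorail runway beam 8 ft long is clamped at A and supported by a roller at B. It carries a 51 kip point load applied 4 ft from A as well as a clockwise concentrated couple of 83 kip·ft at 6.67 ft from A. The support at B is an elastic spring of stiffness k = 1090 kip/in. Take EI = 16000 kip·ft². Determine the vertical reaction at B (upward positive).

Release the roller at B. Primary structure: cantilever fixed at A.
Primary-structure tip deflection at B by superposition:
  point load 51 at a = 4: Pa²(3L − a)/(6EI) = 2720/EI
  clockwise couple 83 at a = 6.67: M₀a(2L − a)/(2EI) = 2583/EI
  δ_0 = 5303/EI
Flexibility coefficient — unit upward force at B: δ_{BB} = L³/(3EI) = 170.7/EI.
With EI = 16000 kip·ft²: δ_0 = 0.33141 ft and δ_{BB} = 0.010667 ft/kip.
Compatibility — the spring shortens by R_B/k under the reaction it provides: δ_0 − R_B·δ_{BB} = R_B/k. With 1/k = 1/(1090×12) ft/kip = 0.000076 ft/kip, R_B = δ_0 / (δ_{BB} + 1/k) = 0.33141 / (0.010667 + 0.000076) = 30.85 kip.

R_B = 30.85 kip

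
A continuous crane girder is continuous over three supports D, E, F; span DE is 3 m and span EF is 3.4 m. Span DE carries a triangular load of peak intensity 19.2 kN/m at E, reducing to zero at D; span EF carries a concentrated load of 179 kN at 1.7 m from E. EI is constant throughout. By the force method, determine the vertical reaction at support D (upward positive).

Insert a hinge at E; M_E is the redundant, and each span becomes simply supported.
End slopes at the hinge E, treating each span as simply supported:
  span DE: triangular load, peak 19.2: w₀L³/(45EI) = 11.52/EI
  span EF: point load 179 at a = 1.7: Pab(L + b)/(6LEI) = 129.3/EI
  relative rotation θ_0 = (11.52 + 129.3)/EI = 140.8/EI
A unit hogging moment at E produces rotation L₁/(3EI) + L₂/(3EI) = 2.133/EI.
Compatibility: M_E·(L₁+L₂)/(3EI) = θ_0, giving M_E = 66.02 kN·m (hogging).
Span DE, ΣM about D with M_E applied at E: R_E^{DE}·3 = 57.6 + 66.02, so R_E^{DE} = 41.21 kN and R_D = 28.8 − 41.21 = -12.41 kN.

R_D = -12.41 kN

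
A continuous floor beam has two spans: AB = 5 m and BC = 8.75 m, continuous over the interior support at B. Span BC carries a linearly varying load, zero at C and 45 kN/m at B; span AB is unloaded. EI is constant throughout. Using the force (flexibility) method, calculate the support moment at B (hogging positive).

Release continuity at B by inserting a hinge; the redundant is the internal moment M_B. The primary structure is two simply-supported spans AB and BC.
Discontinuity in slope at B on the released structure — sum the simple-span end rotations:
  span BC: triangular load, peak 45: w₀L³/(45EI) = 669.9/EI
  relative rotation θ_0 = (0 + 669.9)/EI = 669.9/EI
A unit hogging moment at B produces rotation L₁/(3EI) + L₂/(3EI) = 4.583/EI.
Compatibility: M_B·(L₁+L₂)/(3EI) = θ_0, giving M_B = 146.2 kN·m (hogging).

M_B = 146.2 kN·m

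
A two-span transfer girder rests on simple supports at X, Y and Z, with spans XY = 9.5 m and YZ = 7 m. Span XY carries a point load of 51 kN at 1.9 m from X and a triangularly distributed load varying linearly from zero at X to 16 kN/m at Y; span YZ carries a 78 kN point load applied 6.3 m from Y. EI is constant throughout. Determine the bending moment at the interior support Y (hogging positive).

Take M_Y as the redundant. Released structure: two simple spans XY and YZ with a hinge at Y.
End slopes at the hinge Y, treating each span as simply supported:
  span XY: point load 51 at a = 1.9: Pab(L + a)/(6LEI) = 147.3/EI
  span XY: triangular load, peak 16: w₀L³/(45EI) = 304.8/EI
  span YZ: point load 78 at a = 6.3: Pab(L + b)/(6LEI) = 63.06/EI
  relative rotation θ_0 = (452.1 + 63.06)/EI = 515.2/EI
A unit hogging moment at Y produces rotation L₁/(3EI) + L₂/(3EI) = 5.5/EI.
Slope continuity at Y: θ_0 = M_Y·5.5/EI, so M_Y = 515.2/5.5 = 93.67 kN·m (hogging).

M_Y = 93.67 kN·m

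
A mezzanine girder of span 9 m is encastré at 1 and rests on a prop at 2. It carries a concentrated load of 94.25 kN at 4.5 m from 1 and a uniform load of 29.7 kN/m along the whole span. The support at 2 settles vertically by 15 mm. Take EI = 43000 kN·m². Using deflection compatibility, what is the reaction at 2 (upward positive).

Release the roller at 2. Primary structure: cantilever fixed at 1.
Primary-structure tip deflection at 2 by superposition:
  point load 94.25 at a = 4.5: Pa²(3L − a)/(6EI) = 7157/EI
  UDL 29.7: wL⁴/(8EI) = 24358/EI
  δ_0 = 31515/EI
Flexibility coefficient — unit upward force at 2: δ_{22} = L³/(3EI) = 243/EI.
With EI = 43000 kN·m²: δ_0 = 0.7329 m and δ_{22} = 0.005651 m/kN.
Compatibility — the beam at 2 must follow the support down by 0.015 m: δ_0 − R_2·δ_{22} = 0.015, so R_2 = (0.7329 − 0.015)/0.005651 = 127 kN.

R_2 = 127 kN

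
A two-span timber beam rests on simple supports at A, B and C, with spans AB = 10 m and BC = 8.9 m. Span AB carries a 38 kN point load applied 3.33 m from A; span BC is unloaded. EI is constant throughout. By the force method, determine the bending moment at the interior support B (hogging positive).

M_B = 29.76 kN·m

Release continuity at B by inserting a hinge; the redundant is the internal moment M_B. The primary structure is two simply-supported spans AB and BC.
End slopes at the hinge B, treating each span as simply supported:
  span AB: point load 38 at a = 3.33: Pab(L + a)/(6LEI) = 187.5/EI
  relative rotation θ_0 = (187.5 + 0)/EI = 187.5/EI
A unit hogging moment at B produces rotation L₁/(3EI) + L₂/(3EI) = 6.3/EI.
Slope continuity at B: θ_0 = M_B·6.3/EI, so M_B = 187.5/6.3 = 29.76 kN·m (hogging).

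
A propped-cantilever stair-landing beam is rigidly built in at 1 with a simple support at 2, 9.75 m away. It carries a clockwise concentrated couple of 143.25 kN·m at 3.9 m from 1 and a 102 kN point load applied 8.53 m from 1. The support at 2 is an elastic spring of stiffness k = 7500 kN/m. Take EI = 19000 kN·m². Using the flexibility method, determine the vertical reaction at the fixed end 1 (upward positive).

R_1 = 5.729 kN

Choose R_2 as the redundant. The primary structure is the cantilever fixed at 1.
Primary-structure tip deflection at 2 by superposition:
  clockwise couple 143.25 at a = 3.9: M₀a(2L − a)/(2EI) = 4358/EI
  point load 102 at a = 8.53: Pa²(3L − a)/(6EI) = 25629/EI
  δ_0 = 29987/EI
Flexibility coefficient — unit upward force at 2: δ_{22} = L³/(3EI) = 309/EI.
With EI = 19000 kN·m²: δ_0 = 1.5783 m and δ_{22} = 0.016261 m/kN.
Compatibility — the spring shortens by R_2/k under the reaction it provides: δ_0 − R_2·δ_{22} = R_2/k. With 1/k = 0.000133 m/kN, R_2 = δ_0 / (δ_{22} + 1/k) = 1.5783 / (0.016261 + 0.000133) = 96.27 kN.
Vertical equilibrium: R_1 = ΣP − R_2 = 102 − 96.27 = 5.729 kN.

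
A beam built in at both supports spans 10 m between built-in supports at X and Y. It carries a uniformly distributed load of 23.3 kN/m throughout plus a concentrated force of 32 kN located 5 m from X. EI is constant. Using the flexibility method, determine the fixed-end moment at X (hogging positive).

M_X = 234.2 kN·m

Release both end moments; the primary structure is a simply-supported span XY with redundants M_X and M_Y.
End rotations of the released simple span under the applied load (×1/EI):
  at X: UDL 23.3: wL³/(24EI) = 970.8/EI
  at Y: UDL 23.3: wL³/(24EI) = 970.8/EI
  at X: point load 32 at a = 5: Pab(L + b)/(6LEI) = 200/EI
  at Y: point load 32 at a = 5: Pab(L + a)/(6LEI) = 200/EI
  θ_X0 = 1171/EI,  θ_Y0 = 1171/EI
Flexibility coefficients: a unit moment at one end gives L/(3EI) there and L/(6EI) at the far end, so f₁₁ = f₂₂ = 3.333/EI and f₁₂ = f₂₁ = 1.667/EI.
Compatibility — zero rotation at each built-in end:
  3.333 M_X + 1.667 M_Y = 1171
  1.667 M_X + 3.333 M_Y = 1171
Solving the pair gives M_X = 234.2 kN·m and M_Y = 234.2 kN·m (hogging).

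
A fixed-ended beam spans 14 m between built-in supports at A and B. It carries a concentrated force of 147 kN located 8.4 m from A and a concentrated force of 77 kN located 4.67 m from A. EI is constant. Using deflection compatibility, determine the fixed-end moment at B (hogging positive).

Take the two fixed-end moments M_A, M_B as redundants; the released structure is the simple span AB.
Simple-span end rotations at A and B under the given loads:
  at A: point load 147 at a = 8.4: Pab(L + b)/(6LEI) = 1613/EI
  at B: point load 147 at a = 8.4: Pab(L + a)/(6LEI) = 1844/EI
  at A: point load 77 at a = 4.67: Pab(L + b)/(6LEI) = 931.8/EI
  at B: point load 77 at a = 4.67: Pab(L + a)/(6LEI) = 745.7/EI
  θ_A0 = 2545/EI,  θ_B0 = 2590/EI
Flexibility coefficients: a unit moment at one end gives L/(3EI) there and L/(6EI) at the far end, so f₁₁ = f₂₂ = 4.667/EI and f₁₂ = f₂₁ = 2.333/EI.
Compatibility — zero rotation at each built-in end:
  4.667 M_A + 2.333 M_B = 2545
  2.333 M_A + 4.667 M_B = 2590
Solving the pair gives M_A = 357.3 kN·m and M_B = 376.3 kN·m (hogging).

M_B = 376.3 kN·m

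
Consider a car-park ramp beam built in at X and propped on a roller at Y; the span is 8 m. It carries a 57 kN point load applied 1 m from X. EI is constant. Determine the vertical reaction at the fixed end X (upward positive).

Take the reaction at Y as the redundant and release it; the primary structure is a cantilever fixed at X.
Downward deflection at the released point Y due to the loads:
  point load 57 at a = 1: Pa²(3L − a)/(6EI) = 218.5/EI
Tip deflection under a unit load at Y: L³/(3EI) = 170.7/EI.
The prop prevents deflection at Y: R_Y = δ_0/δ_{YY} = 218.5/170.7 = 1.28 kN.
Vertical equilibrium: R_X = ΣP − R_Y = 57 − 1.28 = 55.72 kN.

R_X = 55.72 kN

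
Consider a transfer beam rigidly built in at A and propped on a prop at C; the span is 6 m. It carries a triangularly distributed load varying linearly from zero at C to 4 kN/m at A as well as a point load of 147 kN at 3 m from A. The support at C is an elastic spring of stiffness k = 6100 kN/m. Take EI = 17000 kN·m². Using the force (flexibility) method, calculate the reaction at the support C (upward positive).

Take the reaction at C as the redundant and release it; the primary structure is a cantilever fixed at A.
Deflection at C on the released cantilever, summing each load's contribution:
  triangular load, peak 4 at the fixed end: w₀L⁴/(30EI) = 172.8/EI
  point load 147 at a = 3: Pa²(3L − a)/(6EI) = 3308/EI
  δ_0 = 3480/EI
Tip deflection under a unit load at C: L³/(3EI) = 72/EI.
With EI = 17000 kN·m²: δ_0 = 0.20472 m and δ_{CC} = 0.004235 m/kN.
Compatibility — the spring shortens by R_C/k under the reaction it provides: δ_0 − R_C·δ_{CC} = R_C/k. With 1/k = 0.000164 m/kN, R_C = δ_0 / (δ_{CC} + 1/k) = 0.20472 / (0.004235 + 0.000164) = 46.54 kN.

R_C = 46.54 kN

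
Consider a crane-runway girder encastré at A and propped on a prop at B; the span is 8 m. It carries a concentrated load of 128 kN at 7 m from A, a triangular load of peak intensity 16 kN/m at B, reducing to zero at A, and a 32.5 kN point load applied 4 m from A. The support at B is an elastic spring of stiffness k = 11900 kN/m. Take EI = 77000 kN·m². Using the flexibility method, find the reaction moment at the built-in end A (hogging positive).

M_A = 215.2 kN·m

Remove the prop at B; the released (primary) structure is a cantilever built in at A.
Downward deflection at the released point B due to the loads:
  point load 128 at a = 7: Pa²(3L − a)/(6EI) = 17771/EI
  triangular load, peak 16 at the free end: 11w₀L⁴/(120EI) = 6007/EI
  point load 32.5 at a = 4: Pa²(3L − a)/(6EI) = 1733/EI
  δ_0 = 25511/EI
Flexibility coefficient — unit upward force at B: δ_{BB} = L³/(3EI) = 170.7/EI.
With EI = 77000 kN·m²: δ_0 = 0.33132 m and δ_{BB} = 0.002216 m/kN.
Compatibility — the spring shortens by R_B/k under the reaction it provides: δ_0 − R_B·δ_{BB} = R_B/k. With 1/k = 0.000084 m/kN, R_B = δ_0 / (δ_{BB} + 1/k) = 0.33132 / (0.002216 + 0.000084) = 144 kN.
Moment equilibrium about A: M_A = Σ(load moments about A) − R_B·L = 1367 − 144×8 = 215.2 kN·m.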